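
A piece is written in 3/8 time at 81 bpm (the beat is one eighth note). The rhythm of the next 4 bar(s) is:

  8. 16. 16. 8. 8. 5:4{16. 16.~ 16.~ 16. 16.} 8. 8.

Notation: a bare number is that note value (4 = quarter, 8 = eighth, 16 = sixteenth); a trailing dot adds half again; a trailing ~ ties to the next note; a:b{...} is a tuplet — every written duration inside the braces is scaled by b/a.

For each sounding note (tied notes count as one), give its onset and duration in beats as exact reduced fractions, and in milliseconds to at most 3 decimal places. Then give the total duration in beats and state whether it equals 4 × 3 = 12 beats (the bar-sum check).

1) 0.0ms=0b +1111.111ms=3/2b
2) 1111.111ms=3/2b +555.556ms=3/4b
3) 1666.667ms=9/4b +555.556ms=3/4b
4) 2222.222ms=3b +1111.111ms=3/2b
5) 3333.333ms=9/2b +1111.111ms=3/2b
6) 4444.444ms=6b +444.444ms=3/5b
7) 4888.889ms=33/5b +1333.333ms=9/5b
8) 6222.222ms=42/5b +444.444ms=3/5b
9) 6666.667ms=9b +1111.111ms=3/2b
10) 7777.778ms=21/2b +1111.111ms=3/2b
Σ=12b of 12 (81bpm 3/8) — PASS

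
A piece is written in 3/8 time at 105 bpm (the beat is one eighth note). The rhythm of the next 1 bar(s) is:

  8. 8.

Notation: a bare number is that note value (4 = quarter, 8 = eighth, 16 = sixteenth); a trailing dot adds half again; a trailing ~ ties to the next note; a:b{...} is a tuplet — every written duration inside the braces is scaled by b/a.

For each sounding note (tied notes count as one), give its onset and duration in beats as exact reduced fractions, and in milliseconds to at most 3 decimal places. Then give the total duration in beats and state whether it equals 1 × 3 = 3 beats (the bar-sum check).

1) 0.0ms=0b +857.143ms=3/2b
2) 857.143ms=3/2b +857.143ms=3/2b
Σ=3b of 3 (105bpm 3/8) — PASS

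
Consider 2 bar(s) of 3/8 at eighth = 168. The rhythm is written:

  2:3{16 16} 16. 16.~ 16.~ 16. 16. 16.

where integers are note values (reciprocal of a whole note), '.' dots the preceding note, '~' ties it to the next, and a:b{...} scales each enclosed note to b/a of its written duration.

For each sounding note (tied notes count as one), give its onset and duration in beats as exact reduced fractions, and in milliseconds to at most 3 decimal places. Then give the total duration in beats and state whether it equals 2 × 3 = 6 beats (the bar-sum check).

1) 0.0ms=0b +267.857ms=3/4b
2) 267.857ms=3/4b +267.857ms=3/4b
3) 535.714ms=3/2b +267.857ms=3/4b
4) 803.571ms=9/4b +803.571ms=9/4b
5) 1607.143ms=9/2b +267.857ms=3/4b
6) 1875.0ms=21/4b +267.857ms=3/4b
Σ=6b of 6 (168bpm 3/8) — PASS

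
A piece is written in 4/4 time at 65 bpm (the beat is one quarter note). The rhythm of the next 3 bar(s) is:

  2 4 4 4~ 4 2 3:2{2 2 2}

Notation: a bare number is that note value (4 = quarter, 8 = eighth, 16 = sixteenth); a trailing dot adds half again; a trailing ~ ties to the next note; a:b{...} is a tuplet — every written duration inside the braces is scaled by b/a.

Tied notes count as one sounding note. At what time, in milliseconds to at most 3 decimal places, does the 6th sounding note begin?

1. 0.0ms @ 0 + 1846.154ms (2)
2. 1846.154ms @ 2 + 923.077ms (1)
3. 2769.231ms @ 3 + 923.077ms (1)
4. 3692.308ms @ 4 + 1846.154ms (2)
5. 5538.462ms @ 6 + 1846.154ms (2)
6. 7384.615ms @ 8 + 1230.769ms (4/3)
7. 8615.385ms @ 28/3 + 1230.769ms (4/3)
8. 9846.154ms @ 32/3 + 1230.769ms (4/3)

note 6 onset = 8b = 7384.615ms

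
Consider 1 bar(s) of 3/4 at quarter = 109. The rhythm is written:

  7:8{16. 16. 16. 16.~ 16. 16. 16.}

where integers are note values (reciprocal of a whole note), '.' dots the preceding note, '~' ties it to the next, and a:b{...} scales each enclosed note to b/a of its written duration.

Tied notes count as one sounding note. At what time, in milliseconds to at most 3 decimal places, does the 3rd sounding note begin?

note 3 onset = 6/7b = 471.822ms

1. 0.0ms @ 0 + 235.911ms (3/7)
2. 235.911ms @ 3/7 + 235.911ms (3/7)
3. 471.822ms @ 6/7 + 235.911ms (3/7)
4. 707.733ms @ 9/7 + 471.822ms (6/7)
5. 1179.554ms @ 15/7 + 235.911ms (3/7)
6. 1415.465ms @ 18/7 + 235.911ms (3/7)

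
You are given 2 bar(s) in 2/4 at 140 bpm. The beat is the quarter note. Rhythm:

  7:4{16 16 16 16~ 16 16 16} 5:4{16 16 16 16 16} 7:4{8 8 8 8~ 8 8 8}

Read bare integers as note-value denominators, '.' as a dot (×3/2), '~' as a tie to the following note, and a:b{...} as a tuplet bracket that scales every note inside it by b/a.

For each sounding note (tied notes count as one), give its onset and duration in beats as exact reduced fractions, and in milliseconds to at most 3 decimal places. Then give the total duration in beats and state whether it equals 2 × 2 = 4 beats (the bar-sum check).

1) 0.0ms=0b +61.224ms=1/7b
2) 61.224ms=1/7b +61.224ms=1/7b
3) 122.449ms=2/7b +61.224ms=1/7b
4) 183.673ms=3/7b +122.449ms=2/7b
5) 306.122ms=5/7b +61.224ms=1/7b
6) 367.347ms=6/7b +61.224ms=1/7b
7) 428.571ms=1b +85.714ms=1/5b
8) 514.286ms=6/5b +85.714ms=1/5b
9) 600.0ms=7/5b +85.714ms=1/5b
10) 685.714ms=8/5b +85.714ms=1/5b
11) 771.429ms=9/5b +85.714ms=1/5b
12) 857.143ms=2b +122.449ms=2/7b
13) 979.592ms=16/7b +122.449ms=2/7b
14) 1102.041ms=18/7b +122.449ms=2/7b
15) 1224.49ms=20/7b +244.898ms=4/7b
16) 1469.388ms=24/7b +122.449ms=2/7b
17) 1591.837ms=26/7b +122.449ms=2/7b
Σ=4b of 4 (140bpm 2/4) — PASS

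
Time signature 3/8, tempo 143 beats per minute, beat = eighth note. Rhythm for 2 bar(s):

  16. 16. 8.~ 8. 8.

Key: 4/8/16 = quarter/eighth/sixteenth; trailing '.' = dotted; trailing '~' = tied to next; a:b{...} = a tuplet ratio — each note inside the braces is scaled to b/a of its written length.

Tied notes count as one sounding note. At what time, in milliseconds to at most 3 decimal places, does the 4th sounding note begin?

1. 0.0ms @ 0 + 314.685ms (3/4)
2. 314.685ms @ 3/4 + 314.685ms (3/4)
3. 629.371ms @ 3/2 + 1258.741ms (3)
4. 1888.112ms @ 9/2 + 629.371ms (3/2)

note 4 onset = 9/2b = 1888.112ms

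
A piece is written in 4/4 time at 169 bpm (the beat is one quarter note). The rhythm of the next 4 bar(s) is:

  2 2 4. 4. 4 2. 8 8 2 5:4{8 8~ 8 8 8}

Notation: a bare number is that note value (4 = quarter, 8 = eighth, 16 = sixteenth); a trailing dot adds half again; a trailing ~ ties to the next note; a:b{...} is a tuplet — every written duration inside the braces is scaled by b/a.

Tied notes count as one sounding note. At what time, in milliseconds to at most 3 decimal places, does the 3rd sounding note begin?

1. 0.0ms @ 0 + 710.059ms (2)
2. 710.059ms @ 2 + 710.059ms (2)
3. 1420.118ms @ 4 + 532.544ms (3/2)
4. 1952.663ms @ 11/2 + 532.544ms (3/2)
5. 2485.207ms @ 7 + 355.03ms (1)
6. 2840.237ms @ 8 + 1065.089ms (3)
7. 3905.325ms @ 11 + 177.515ms (1/2)
8. 4082.84ms @ 23/2 + 177.515ms (1/2)
9. 4260.355ms @ 12 + 710.059ms (2)
10. 4970.414ms @ 14 + 142.012ms (2/5)
11. 5112.426ms @ 72/5 + 284.024ms (4/5)
12. 5396.45ms @ 76/5 + 142.012ms (2/5)
13. 5538.462ms @ 78/5 + 142.012ms (2/5)

note 3 onset = 4b = 1420.118ms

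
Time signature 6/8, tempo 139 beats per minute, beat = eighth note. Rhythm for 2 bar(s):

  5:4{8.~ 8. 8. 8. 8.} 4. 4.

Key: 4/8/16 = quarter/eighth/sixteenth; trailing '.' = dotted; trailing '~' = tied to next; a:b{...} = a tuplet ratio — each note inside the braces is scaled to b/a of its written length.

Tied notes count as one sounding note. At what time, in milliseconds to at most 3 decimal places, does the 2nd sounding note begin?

1. 0.0ms @ 0 + 1035.971ms (12/5)
2. 1035.971ms @ 12/5 + 517.986ms (6/5)
3. 1553.957ms @ 18/5 + 517.986ms (6/5)
4. 2071.942ms @ 24/5 + 517.986ms (6/5)
5. 2589.928ms @ 6 + 1294.964ms (3)
6. 3884.892ms @ 9 + 1294.964ms (3)

note 2 onset = 12/5b = 1035.971ms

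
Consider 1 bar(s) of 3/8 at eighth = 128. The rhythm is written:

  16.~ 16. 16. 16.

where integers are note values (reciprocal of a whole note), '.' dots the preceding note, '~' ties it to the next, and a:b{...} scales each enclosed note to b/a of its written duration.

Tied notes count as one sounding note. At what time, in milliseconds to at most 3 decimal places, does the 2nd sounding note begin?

1. 0.0ms @ 0 + 703.125ms (3/2)
2. 703.125ms @ 3/2 + 351.562ms (3/4)
3. 1054.688ms @ 9/4 + 351.562ms (3/4)

note 2 onset = 3/2b = 703.125ms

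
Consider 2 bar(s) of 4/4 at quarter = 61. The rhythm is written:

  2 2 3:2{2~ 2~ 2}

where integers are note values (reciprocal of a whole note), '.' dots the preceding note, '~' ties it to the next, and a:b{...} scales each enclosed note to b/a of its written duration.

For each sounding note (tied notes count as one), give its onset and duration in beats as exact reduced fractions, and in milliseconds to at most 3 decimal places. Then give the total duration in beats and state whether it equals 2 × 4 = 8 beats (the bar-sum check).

1) 0.0ms=0b +1967.213ms=2b
2) 1967.213ms=2b +1967.213ms=2b
3) 3934.426ms=4b +3934.426ms=4b
Σ=8b of 8 (61bpm 4/4) — PASS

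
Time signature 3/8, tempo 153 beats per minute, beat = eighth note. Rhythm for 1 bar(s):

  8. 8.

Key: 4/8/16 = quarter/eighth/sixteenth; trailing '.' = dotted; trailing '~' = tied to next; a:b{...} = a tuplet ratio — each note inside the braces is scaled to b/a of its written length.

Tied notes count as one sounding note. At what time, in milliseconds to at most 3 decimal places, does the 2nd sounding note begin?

note 2 onset = 3/2b = 588.235ms

1. 0.0ms @ 0 + 588.235ms (3/2)
2. 588.235ms @ 3/2 + 588.235ms (3/2)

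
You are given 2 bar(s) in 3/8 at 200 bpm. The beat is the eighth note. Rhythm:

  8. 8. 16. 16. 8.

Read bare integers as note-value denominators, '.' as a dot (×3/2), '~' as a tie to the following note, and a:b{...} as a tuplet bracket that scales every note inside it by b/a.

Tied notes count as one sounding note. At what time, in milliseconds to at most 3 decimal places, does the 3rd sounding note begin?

1. 0.0ms @ 0 + 450.0ms (3/2)
2. 450.0ms @ 3/2 + 450.0ms (3/2)
3. 900.0ms @ 3 + 225.0ms (3/4)
4. 1125.0ms @ 15/4 + 225.0ms (3/4)
5. 1350.0ms @ 9/2 + 450.0ms (3/2)

note 3 onset = 3b = 900.0ms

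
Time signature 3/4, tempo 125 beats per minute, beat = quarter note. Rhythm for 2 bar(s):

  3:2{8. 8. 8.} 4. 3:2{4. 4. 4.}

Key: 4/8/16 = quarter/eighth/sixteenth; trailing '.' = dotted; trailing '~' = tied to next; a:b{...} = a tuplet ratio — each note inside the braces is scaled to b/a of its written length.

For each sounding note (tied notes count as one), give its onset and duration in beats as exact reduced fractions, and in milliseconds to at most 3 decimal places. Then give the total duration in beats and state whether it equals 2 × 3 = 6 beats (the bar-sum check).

1) 0.0ms=0b +240.0ms=1/2b
2) 240.0ms=1/2b +240.0ms=1/2b
3) 480.0ms=1b +240.0ms=1/2b
4) 720.0ms=3/2b +720.0ms=3/2b
5) 1440.0ms=3b +480.0ms=1b
6) 1920.0ms=4b +480.0ms=1b
7) 2400.0ms=5b +480.0ms=1b
Σ=6b of 6 (125bpm 3/4) — PASS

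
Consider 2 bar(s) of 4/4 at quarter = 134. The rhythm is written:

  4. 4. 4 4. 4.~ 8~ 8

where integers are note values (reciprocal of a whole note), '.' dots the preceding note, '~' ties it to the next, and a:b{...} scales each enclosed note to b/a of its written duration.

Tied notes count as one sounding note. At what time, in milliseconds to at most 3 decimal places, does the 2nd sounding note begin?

1. 0.0ms @ 0 + 671.642ms (3/2)
2. 671.642ms @ 3/2 + 671.642ms (3/2)
3. 1343.284ms @ 3 + 447.761ms (1)
4. 1791.045ms @ 4 + 671.642ms (3/2)
5. 2462.687ms @ 11/2 + 1119.403ms (5/2)

note 2 onset = 3/2b = 671.642ms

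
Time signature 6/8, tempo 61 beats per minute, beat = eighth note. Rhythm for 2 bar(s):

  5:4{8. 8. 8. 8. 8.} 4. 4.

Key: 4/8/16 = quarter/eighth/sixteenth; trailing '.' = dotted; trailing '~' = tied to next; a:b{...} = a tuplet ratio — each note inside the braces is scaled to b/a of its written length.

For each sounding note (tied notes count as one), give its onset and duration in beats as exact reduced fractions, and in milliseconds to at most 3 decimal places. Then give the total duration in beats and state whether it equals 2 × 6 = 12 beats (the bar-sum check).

1) 0.0ms=0b +1180.328ms=6/5b
2) 1180.328ms=6/5b +1180.328ms=6/5b
3) 2360.656ms=12/5b +1180.328ms=6/5b
4) 3540.984ms=18/5b +1180.328ms=6/5b
5) 4721.311ms=24/5b +1180.328ms=6/5b
6) 5901.639ms=6b +2950.82ms=3b
7) 8852.459ms=9b +2950.82ms=3b
Σ=12b of 12 (61bpm 6/8) — PASS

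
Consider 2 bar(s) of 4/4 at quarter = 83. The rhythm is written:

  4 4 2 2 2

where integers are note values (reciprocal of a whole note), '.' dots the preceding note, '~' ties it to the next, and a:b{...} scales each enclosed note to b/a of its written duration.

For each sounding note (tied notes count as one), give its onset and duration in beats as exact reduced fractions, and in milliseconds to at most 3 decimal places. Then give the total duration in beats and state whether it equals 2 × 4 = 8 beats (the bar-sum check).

1) 0.0ms=0b +722.892ms=1b
2) 722.892ms=1b +722.892ms=1b
3) 1445.783ms=2b +1445.783ms=2b
4) 2891.566ms=4b +1445.783ms=2b
5) 4337.349ms=6b +1445.783ms=2b
Σ=8b of 8 (83bpm 4/4) — PASS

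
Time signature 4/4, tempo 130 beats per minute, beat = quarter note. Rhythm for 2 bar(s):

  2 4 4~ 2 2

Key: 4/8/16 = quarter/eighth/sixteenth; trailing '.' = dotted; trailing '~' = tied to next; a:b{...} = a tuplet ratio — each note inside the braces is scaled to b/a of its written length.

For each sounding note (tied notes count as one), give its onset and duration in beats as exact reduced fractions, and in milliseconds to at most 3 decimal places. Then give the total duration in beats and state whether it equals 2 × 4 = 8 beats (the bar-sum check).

1) 0.0ms=0b +923.077ms=2b
2) 923.077ms=2b +461.538ms=1b
3) 1384.615ms=3b +1384.615ms=3b
4) 2769.231ms=6b +923.077ms=2b
Σ=8b of 8 (130bpm 4/4) — PASS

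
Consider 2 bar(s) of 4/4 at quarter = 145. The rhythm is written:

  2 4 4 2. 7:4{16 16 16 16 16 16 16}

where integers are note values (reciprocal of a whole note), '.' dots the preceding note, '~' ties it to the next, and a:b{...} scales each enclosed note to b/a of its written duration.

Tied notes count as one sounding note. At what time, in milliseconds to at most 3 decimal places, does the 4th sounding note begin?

note 4 onset = 4b = 1655.172ms

1. 0.0ms @ 0 + 827.586ms (2)
2. 827.586ms @ 2 + 413.793ms (1)
3. 1241.379ms @ 3 + 413.793ms (1)
4. 1655.172ms @ 4 + 1241.379ms (3)
5. 2896.552ms @ 7 + 59.113ms (1/7)
6. 2955.665ms @ 50/7 + 59.113ms (1/7)
7. 3014.778ms @ 51/7 + 59.113ms (1/7)
8. 3073.892ms @ 52/7 + 59.113ms (1/7)
9. 3133.005ms @ 53/7 + 59.113ms (1/7)
10. 3192.118ms @ 54/7 + 59.113ms (1/7)
11. 3251.232ms @ 55/7 + 59.113ms (1/7)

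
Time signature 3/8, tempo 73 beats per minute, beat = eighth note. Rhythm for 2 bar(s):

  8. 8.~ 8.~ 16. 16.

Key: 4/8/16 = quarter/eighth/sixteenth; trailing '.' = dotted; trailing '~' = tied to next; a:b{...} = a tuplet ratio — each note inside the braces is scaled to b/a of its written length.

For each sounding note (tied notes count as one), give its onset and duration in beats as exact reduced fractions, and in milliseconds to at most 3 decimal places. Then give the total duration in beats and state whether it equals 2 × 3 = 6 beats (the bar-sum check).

1) 0.0ms=0b +1232.877ms=3/2b
2) 1232.877ms=3/2b +3082.192ms=15/4b
3) 4315.068ms=21/4b +616.438ms=3/4b
Σ=6b of 6 (73bpm 3/8) — PASS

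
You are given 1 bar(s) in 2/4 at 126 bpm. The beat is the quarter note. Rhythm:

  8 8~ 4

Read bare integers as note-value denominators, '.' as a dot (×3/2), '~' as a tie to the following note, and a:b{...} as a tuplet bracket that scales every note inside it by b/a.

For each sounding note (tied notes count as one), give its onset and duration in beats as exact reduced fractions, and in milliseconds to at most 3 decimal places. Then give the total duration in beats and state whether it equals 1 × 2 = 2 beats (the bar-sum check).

1) 0.0ms=0b +238.095ms=1/2b
2) 238.095ms=1/2b +714.286ms=3/2b
Σ=2b of 2 (126bpm 2/4) — PASS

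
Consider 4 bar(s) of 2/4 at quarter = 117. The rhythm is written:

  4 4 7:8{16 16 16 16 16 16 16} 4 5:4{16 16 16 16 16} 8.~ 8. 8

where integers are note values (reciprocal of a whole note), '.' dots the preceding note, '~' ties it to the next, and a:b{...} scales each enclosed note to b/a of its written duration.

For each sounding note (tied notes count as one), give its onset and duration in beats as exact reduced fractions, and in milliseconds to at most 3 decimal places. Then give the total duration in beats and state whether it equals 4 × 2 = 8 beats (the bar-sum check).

1) 0.0ms=0b +512.821ms=1b
2) 512.821ms=1b +512.821ms=1b
3) 1025.641ms=2b +146.52ms=2/7b
4) 1172.161ms=16/7b +146.52ms=2/7b
5) 1318.681ms=18/7b +146.52ms=2/7b
6) 1465.201ms=20/7b +146.52ms=2/7b
7) 1611.722ms=22/7b +146.52ms=2/7b
8) 1758.242ms=24/7b +146.52ms=2/7b
9) 1904.762ms=26/7b +146.52ms=2/7b
10) 2051.282ms=4b +512.821ms=1b
11) 2564.103ms=5b +102.564ms=1/5b
12) 2666.667ms=26/5b +102.564ms=1/5b
13) 2769.231ms=27/5b +102.564ms=1/5b
14) 2871.795ms=28/5b +102.564ms=1/5b
15) 2974.359ms=29/5b +102.564ms=1/5b
16) 3076.923ms=6b +769.231ms=3/2b
17) 3846.154ms=15/2b +256.41ms=1/2b
Σ=8b of 8 (117bpm 2/4) — PASS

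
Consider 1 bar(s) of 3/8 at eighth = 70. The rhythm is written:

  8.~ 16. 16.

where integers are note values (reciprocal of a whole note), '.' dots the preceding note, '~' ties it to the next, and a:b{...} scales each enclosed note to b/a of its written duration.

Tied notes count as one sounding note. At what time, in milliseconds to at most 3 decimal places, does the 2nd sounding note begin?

1. 0.0ms @ 0 + 1928.571ms (9/4)
2. 1928.571ms @ 9/4 + 642.857ms (3/4)

note 2 onset = 9/4b = 1928.571ms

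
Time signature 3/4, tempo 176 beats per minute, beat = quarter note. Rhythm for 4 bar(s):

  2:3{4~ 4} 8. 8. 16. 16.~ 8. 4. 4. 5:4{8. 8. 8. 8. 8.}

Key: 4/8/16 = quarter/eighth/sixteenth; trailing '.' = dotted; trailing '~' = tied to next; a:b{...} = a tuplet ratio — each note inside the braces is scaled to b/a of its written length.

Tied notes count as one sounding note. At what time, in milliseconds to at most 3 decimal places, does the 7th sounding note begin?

note 7 onset = 15/2b = 2556.818ms

1. 0.0ms @ 0 + 1022.727ms (3)
2. 1022.727ms @ 3 + 255.682ms (3/4)
3. 1278.409ms @ 15/4 + 255.682ms (3/4)
4. 1534.091ms @ 9/2 + 127.841ms (3/8)
5. 1661.932ms @ 39/8 + 383.523ms (9/8)
6. 2045.455ms @ 6 + 511.364ms (3/2)
7. 2556.818ms @ 15/2 + 511.364ms (3/2)
8. 3068.182ms @ 9 + 204.545ms (3/5)
9. 3272.727ms @ 48/5 + 204.545ms (3/5)
10. 3477.273ms @ 51/5 + 204.545ms (3/5)
11. 3681.818ms @ 54/5 + 204.545ms (3/5)
12. 3886.364ms @ 57/5 + 204.545ms (3/5)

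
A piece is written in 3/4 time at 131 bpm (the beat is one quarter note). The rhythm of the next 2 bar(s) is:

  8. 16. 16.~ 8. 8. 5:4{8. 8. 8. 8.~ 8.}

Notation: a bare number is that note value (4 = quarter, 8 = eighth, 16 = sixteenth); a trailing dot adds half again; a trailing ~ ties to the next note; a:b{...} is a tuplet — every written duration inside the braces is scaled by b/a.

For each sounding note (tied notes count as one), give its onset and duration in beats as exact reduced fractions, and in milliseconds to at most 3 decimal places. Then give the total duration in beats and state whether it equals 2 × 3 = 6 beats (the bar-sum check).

1) 0.0ms=0b +343.511ms=3/4b
2) 343.511ms=3/4b +171.756ms=3/8b
3) 515.267ms=9/8b +515.267ms=9/8b
4) 1030.534ms=9/4b +343.511ms=3/4b
5) 1374.046ms=3b +274.809ms=3/5b
6) 1648.855ms=18/5b +274.809ms=3/5b
7) 1923.664ms=21/5b +274.809ms=3/5b
8) 2198.473ms=24/5b +549.618ms=6/5b
Σ=6b of 6 (131bpm 3/4) — PASS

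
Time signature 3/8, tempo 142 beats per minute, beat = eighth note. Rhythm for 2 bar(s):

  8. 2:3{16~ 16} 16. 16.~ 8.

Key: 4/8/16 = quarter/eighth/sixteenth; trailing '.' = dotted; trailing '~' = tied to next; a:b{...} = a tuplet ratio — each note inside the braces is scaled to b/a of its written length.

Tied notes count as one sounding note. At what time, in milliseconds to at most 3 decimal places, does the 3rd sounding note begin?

1. 0.0ms @ 0 + 633.803ms (3/2)
2. 633.803ms @ 3/2 + 633.803ms (3/2)
3. 1267.606ms @ 3 + 316.901ms (3/4)
4. 1584.507ms @ 15/4 + 950.704ms (9/4)

note 3 onset = 3b = 1267.606ms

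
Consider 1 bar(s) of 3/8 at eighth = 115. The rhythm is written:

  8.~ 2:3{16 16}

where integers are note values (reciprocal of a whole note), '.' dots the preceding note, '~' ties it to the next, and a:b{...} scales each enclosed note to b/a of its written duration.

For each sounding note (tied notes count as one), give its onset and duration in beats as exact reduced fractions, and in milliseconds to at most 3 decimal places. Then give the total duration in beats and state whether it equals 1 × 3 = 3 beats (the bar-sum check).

1) 0.0ms=0b +1173.913ms=9/4b
2) 1173.913ms=9/4b +391.304ms=3/4b
Σ=3b of 3 (115bpm 3/8) — PASS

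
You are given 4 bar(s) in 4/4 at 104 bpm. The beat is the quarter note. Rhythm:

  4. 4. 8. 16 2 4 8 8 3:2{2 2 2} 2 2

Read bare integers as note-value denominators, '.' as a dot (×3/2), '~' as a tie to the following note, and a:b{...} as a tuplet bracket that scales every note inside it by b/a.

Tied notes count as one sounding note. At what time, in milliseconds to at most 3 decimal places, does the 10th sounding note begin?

1. 0.0ms @ 0 + 865.385ms (3/2)
2. 865.385ms @ 3/2 + 865.385ms (3/2)
3. 1730.769ms @ 3 + 432.692ms (3/4)
4. 2163.462ms @ 15/4 + 144.231ms (1/4)
5. 2307.692ms @ 4 + 1153.846ms (2)
6. 3461.538ms @ 6 + 576.923ms (1)
7. 4038.462ms @ 7 + 288.462ms (1/2)
8. 4326.923ms @ 15/2 + 288.462ms (1/2)
9. 4615.385ms @ 8 + 769.231ms (4/3)
10. 5384.615ms @ 28/3 + 769.231ms (4/3)
11. 6153.846ms @ 32/3 + 769.231ms (4/3)
12. 6923.077ms @ 12 + 1153.846ms (2)
13. 8076.923ms @ 14 + 1153.846ms (2)

note 10 onset = 28/3b = 5384.615ms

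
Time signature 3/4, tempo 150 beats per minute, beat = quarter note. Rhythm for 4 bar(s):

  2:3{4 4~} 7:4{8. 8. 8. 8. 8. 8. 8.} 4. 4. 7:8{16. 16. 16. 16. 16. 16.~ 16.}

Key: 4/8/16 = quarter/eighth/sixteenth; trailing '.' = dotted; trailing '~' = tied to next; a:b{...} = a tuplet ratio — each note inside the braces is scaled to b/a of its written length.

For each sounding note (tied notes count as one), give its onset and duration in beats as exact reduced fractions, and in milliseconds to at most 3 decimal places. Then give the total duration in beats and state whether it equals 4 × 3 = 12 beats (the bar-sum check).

1) 0.0ms=0b +600.0ms=3/2b
2) 600.0ms=3/2b +771.429ms=27/14b
3) 1371.429ms=24/7b +171.429ms=3/7b
4) 1542.857ms=27/7b +171.429ms=3/7b
5) 1714.286ms=30/7b +171.429ms=3/7b
6) 1885.714ms=33/7b +171.429ms=3/7b
7) 2057.143ms=36/7b +171.429ms=3/7b
8) 2228.571ms=39/7b +171.429ms=3/7b
9) 2400.0ms=6b +600.0ms=3/2b
10) 3000.0ms=15/2b +600.0ms=3/2b
11) 3600.0ms=9b +171.429ms=3/7b
12) 3771.429ms=66/7b +171.429ms=3/7b
13) 3942.857ms=69/7b +171.429ms=3/7b
14) 4114.286ms=72/7b +171.429ms=3/7b
15) 4285.714ms=75/7b +171.429ms=3/7b
16) 4457.143ms=78/7b +342.857ms=6/7b
Σ=12b of 12 (150bpm 3/4) — PASS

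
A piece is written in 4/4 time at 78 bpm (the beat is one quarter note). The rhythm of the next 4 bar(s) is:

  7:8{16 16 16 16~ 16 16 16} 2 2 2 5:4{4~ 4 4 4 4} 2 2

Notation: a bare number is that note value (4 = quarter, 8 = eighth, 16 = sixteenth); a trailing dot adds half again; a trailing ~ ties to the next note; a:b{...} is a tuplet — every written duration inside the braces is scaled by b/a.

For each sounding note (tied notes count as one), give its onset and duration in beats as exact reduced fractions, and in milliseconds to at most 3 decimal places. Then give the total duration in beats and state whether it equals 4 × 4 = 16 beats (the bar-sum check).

1) 0.0ms=0b +219.78ms=2/7b
2) 219.78ms=2/7b +219.78ms=2/7b
3) 439.56ms=4/7b +219.78ms=2/7b
4) 659.341ms=6/7b +439.56ms=4/7b
5) 1098.901ms=10/7b +219.78ms=2/7b
6) 1318.681ms=12/7b +219.78ms=2/7b
7) 1538.462ms=2b +1538.462ms=2b
8) 3076.923ms=4b +1538.462ms=2b
9) 4615.385ms=6b +1538.462ms=2b
10) 6153.846ms=8b +1230.769ms=8/5b
11) 7384.615ms=48/5b +615.385ms=4/5b
12) 8000.0ms=52/5b +615.385ms=4/5b
13) 8615.385ms=56/5b +615.385ms=4/5b
14) 9230.769ms=12b +1538.462ms=2b
15) 10769.231ms=14b +1538.462ms=2b
Σ=16b of 16 (78bpm 4/4) — PASS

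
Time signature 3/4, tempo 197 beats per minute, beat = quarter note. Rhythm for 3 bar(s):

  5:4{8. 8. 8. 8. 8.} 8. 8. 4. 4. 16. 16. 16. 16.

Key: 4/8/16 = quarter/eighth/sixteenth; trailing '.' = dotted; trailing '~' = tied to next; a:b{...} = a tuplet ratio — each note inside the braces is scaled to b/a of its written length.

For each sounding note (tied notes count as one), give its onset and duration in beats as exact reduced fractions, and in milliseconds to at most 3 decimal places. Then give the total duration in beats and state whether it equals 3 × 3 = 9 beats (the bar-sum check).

1) 0.0ms=0b +182.741ms=3/5b
2) 182.741ms=3/5b +182.741ms=3/5b
3) 365.482ms=6/5b +182.741ms=3/5b
4) 548.223ms=9/5b +182.741ms=3/5b
5) 730.964ms=12/5b +182.741ms=3/5b
6) 913.706ms=3b +228.426ms=3/4b
7) 1142.132ms=15/4b +228.426ms=3/4b
8) 1370.558ms=9/2b +456.853ms=3/2b
9) 1827.411ms=6b +456.853ms=3/2b
10) 2284.264ms=15/2b +114.213ms=3/8b
11) 2398.477ms=63/8b +114.213ms=3/8b
12) 2512.69ms=33/4b +114.213ms=3/8b
13) 2626.904ms=69/8b +114.213ms=3/8b
Σ=9b of 9 (197bpm 3/4) — PASS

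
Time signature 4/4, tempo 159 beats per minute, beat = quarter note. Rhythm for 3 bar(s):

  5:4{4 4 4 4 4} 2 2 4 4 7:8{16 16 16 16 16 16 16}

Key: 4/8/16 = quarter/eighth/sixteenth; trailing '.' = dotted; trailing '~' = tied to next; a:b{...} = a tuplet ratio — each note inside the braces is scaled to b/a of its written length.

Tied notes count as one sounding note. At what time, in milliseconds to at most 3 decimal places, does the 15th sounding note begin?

note 15 onset = 80/7b = 4312.668ms

1. 0.0ms @ 0 + 301.887ms (4/5)
2. 301.887ms @ 4/5 + 301.887ms (4/5)
3. 603.774ms @ 8/5 + 301.887ms (4/5)
4. 905.66ms @ 12/5 + 301.887ms (4/5)
5. 1207.547ms @ 16/5 + 301.887ms (4/5)
6. 1509.434ms @ 4 + 754.717ms (2)
7. 2264.151ms @ 6 + 754.717ms (2)
8. 3018.868ms @ 8 + 377.358ms (1)
9. 3396.226ms @ 9 + 377.358ms (1)
10. 3773.585ms @ 10 + 107.817ms (2/7)
11. 3881.402ms @ 72/7 + 107.817ms (2/7)
12. 3989.218ms @ 74/7 + 107.817ms (2/7)
13. 4097.035ms @ 76/7 + 107.817ms (2/7)
14. 4204.852ms @ 78/7 + 107.817ms (2/7)
15. 4312.668ms @ 80/7 + 107.817ms (2/7)
16. 4420.485ms @ 82/7 + 107.817ms (2/7)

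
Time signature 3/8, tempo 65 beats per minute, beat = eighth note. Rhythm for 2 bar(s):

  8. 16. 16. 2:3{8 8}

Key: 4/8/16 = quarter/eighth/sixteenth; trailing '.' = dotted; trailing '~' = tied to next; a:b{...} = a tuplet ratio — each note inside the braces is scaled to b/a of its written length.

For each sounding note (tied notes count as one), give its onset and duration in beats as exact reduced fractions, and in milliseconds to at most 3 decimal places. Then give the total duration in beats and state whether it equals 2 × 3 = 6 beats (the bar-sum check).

1) 0.0ms=0b +1384.615ms=3/2b
2) 1384.615ms=3/2b +692.308ms=3/4b
3) 2076.923ms=9/4b +692.308ms=3/4b
4) 2769.231ms=3b +1384.615ms=3/2b
5) 4153.846ms=9/2b +1384.615ms=3/2b
Σ=6b of 6 (65bpm 3/8) — PASS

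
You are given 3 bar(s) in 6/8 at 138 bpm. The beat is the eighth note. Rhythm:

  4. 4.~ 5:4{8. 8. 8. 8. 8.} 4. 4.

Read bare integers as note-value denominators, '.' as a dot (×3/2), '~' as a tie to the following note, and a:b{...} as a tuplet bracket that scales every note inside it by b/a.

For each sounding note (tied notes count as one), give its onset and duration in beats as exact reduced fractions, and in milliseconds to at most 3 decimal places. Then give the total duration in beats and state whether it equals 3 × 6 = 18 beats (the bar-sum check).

1) 0.0ms=0b +1304.348ms=3b
2) 1304.348ms=3b +1826.087ms=21/5b
3) 3130.435ms=36/5b +521.739ms=6/5b
4) 3652.174ms=42/5b +521.739ms=6/5b
5) 4173.913ms=48/5b +521.739ms=6/5b
6) 4695.652ms=54/5b +521.739ms=6/5b
7) 5217.391ms=12b +1304.348ms=3b
8) 6521.739ms=15b +1304.348ms=3b
Σ=18b of 18 (138bpm 6/8) — PASS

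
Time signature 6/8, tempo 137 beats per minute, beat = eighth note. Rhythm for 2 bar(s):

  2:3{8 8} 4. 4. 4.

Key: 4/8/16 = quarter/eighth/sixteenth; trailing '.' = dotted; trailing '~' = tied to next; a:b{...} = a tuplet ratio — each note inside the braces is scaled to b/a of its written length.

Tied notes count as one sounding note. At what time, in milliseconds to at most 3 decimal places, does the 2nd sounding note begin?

note 2 onset = 3/2b = 656.934ms

1. 0.0ms @ 0 + 656.934ms (3/2)
2. 656.934ms @ 3/2 + 656.934ms (3/2)
3. 1313.869ms @ 3 + 1313.869ms (3)
4. 2627.737ms @ 6 + 1313.869ms (3)
5. 3941.606ms @ 9 + 1313.869ms (3)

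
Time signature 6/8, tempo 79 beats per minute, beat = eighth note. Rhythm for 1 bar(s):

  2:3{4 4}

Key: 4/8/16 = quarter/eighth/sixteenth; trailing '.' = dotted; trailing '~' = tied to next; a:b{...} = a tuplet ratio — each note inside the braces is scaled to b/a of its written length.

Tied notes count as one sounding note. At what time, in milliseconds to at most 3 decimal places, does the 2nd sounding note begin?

note 2 onset = 3b = 2278.481ms

1. 0.0ms @ 0 + 2278.481ms (3)
2. 2278.481ms @ 3 + 2278.481ms (3)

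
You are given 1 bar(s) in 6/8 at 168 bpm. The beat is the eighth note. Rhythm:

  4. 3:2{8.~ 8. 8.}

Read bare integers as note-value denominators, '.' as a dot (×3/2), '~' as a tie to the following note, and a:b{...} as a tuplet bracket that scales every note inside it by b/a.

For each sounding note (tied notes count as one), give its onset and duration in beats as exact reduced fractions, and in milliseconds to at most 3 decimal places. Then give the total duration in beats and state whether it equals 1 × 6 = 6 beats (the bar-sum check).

1) 0.0ms=0b +1071.429ms=3b
2) 1071.429ms=3b +714.286ms=2b
3) 1785.714ms=5b +357.143ms=1b
Σ=6b of 6 (168bpm 6/8) — PASS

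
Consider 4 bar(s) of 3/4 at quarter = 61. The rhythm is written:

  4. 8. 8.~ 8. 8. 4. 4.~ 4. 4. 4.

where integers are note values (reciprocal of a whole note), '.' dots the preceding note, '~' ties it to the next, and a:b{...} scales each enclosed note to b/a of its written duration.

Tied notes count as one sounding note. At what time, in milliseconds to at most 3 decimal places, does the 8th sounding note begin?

note 8 onset = 21/2b = 10327.869ms

1. 0.0ms @ 0 + 1475.41ms (3/2)
2. 1475.41ms @ 3/2 + 737.705ms (3/4)
3. 2213.115ms @ 9/4 + 1475.41ms (3/2)
4. 3688.525ms @ 15/4 + 737.705ms (3/4)
5. 4426.23ms @ 9/2 + 1475.41ms (3/2)
6. 5901.639ms @ 6 + 2950.82ms (3)
7. 8852.459ms @ 9 + 1475.41ms (3/2)
8. 10327.869ms @ 21/2 + 1475.41ms (3/2)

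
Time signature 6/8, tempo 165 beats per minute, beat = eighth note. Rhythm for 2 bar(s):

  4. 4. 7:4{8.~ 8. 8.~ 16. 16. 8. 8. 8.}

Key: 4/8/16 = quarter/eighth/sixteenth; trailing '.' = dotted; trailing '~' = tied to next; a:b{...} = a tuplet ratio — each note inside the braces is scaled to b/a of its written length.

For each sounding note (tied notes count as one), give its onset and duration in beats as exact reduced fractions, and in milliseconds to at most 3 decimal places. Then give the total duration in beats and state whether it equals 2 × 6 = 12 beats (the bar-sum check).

1) 0.0ms=0b +1090.909ms=3b
2) 1090.909ms=3b +1090.909ms=3b
3) 2181.818ms=6b +623.377ms=12/7b
4) 2805.195ms=54/7b +467.532ms=9/7b
5) 3272.727ms=9b +155.844ms=3/7b
6) 3428.571ms=66/7b +311.688ms=6/7b
7) 3740.26ms=72/7b +311.688ms=6/7b
8) 4051.948ms=78/7b +311.688ms=6/7b
Σ=12b of 12 (165bpm 6/8) — PASS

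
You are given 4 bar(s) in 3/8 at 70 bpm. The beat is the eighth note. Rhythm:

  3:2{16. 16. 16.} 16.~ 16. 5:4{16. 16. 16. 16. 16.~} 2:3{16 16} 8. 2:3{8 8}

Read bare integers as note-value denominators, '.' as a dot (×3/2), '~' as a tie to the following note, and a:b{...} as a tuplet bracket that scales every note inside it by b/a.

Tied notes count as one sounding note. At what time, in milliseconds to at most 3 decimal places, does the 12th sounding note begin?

1. 0.0ms @ 0 + 428.571ms (1/2)
2. 428.571ms @ 1/2 + 428.571ms (1/2)
3. 857.143ms @ 1 + 428.571ms (1/2)
4. 1285.714ms @ 3/2 + 1285.714ms (3/2)
5. 2571.429ms @ 3 + 514.286ms (3/5)
6. 3085.714ms @ 18/5 + 514.286ms (3/5)
7. 3600.0ms @ 21/5 + 514.286ms (3/5)
8. 4114.286ms @ 24/5 + 514.286ms (3/5)
9. 4628.571ms @ 27/5 + 1157.143ms (27/20)
10. 5785.714ms @ 27/4 + 642.857ms (3/4)
11. 6428.571ms @ 15/2 + 1285.714ms (3/2)
12. 7714.286ms @ 9 + 1285.714ms (3/2)
13. 9000.0ms @ 21/2 + 1285.714ms (3/2)

note 12 onset = 9b = 7714.286ms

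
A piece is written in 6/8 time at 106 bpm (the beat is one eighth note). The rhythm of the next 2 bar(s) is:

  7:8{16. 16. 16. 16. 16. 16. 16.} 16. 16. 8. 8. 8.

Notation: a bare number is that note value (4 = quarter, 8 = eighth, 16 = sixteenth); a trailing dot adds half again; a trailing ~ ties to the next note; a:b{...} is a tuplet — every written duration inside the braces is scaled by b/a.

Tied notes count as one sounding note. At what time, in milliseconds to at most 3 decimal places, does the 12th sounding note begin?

1. 0.0ms @ 0 + 485.175ms (6/7)
2. 485.175ms @ 6/7 + 485.175ms (6/7)
3. 970.35ms @ 12/7 + 485.175ms (6/7)
4. 1455.526ms @ 18/7 + 485.175ms (6/7)
5. 1940.701ms @ 24/7 + 485.175ms (6/7)
6. 2425.876ms @ 30/7 + 485.175ms (6/7)
7. 2911.051ms @ 36/7 + 485.175ms (6/7)
8. 3396.226ms @ 6 + 424.528ms (3/4)
9. 3820.755ms @ 27/4 + 424.528ms (3/4)
10. 4245.283ms @ 15/2 + 849.057ms (3/2)
11. 5094.34ms @ 9 + 849.057ms (3/2)
12. 5943.396ms @ 21/2 + 849.057ms (3/2)

note 12 onset = 21/2b = 5943.396ms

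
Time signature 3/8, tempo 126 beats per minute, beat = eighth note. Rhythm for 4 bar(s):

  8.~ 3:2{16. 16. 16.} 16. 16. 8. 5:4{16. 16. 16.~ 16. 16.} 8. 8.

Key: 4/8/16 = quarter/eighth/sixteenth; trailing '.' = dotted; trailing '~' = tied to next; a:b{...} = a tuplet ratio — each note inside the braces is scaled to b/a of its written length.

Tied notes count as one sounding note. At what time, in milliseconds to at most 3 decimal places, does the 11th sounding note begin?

note 11 onset = 9b = 4285.714ms

1. 0.0ms @ 0 + 952.381ms (2)
2. 952.381ms @ 2 + 238.095ms (1/2)
3. 1190.476ms @ 5/2 + 238.095ms (1/2)
4. 1428.571ms @ 3 + 357.143ms (3/4)
5. 1785.714ms @ 15/4 + 357.143ms (3/4)
6. 2142.857ms @ 9/2 + 714.286ms (3/2)
7. 2857.143ms @ 6 + 285.714ms (3/5)
8. 3142.857ms @ 33/5 + 285.714ms (3/5)
9. 3428.571ms @ 36/5 + 571.429ms (6/5)
10. 4000.0ms @ 42/5 + 285.714ms (3/5)
11. 4285.714ms @ 9 + 714.286ms (3/2)
12. 5000.0ms @ 21/2 + 714.286ms (3/2)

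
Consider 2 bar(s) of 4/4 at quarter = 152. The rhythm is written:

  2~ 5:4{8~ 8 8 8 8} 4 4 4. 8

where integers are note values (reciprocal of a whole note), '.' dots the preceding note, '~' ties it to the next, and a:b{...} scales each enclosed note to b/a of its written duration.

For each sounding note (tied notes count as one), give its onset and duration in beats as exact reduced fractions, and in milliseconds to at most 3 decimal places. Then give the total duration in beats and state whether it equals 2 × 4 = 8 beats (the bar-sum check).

1) 0.0ms=0b +1105.263ms=14/5b
2) 1105.263ms=14/5b +157.895ms=2/5b
3) 1263.158ms=16/5b +157.895ms=2/5b
4) 1421.053ms=18/5b +157.895ms=2/5b
5) 1578.947ms=4b +394.737ms=1b
6) 1973.684ms=5b +394.737ms=1b
7) 2368.421ms=6b +592.105ms=3/2b
8) 2960.526ms=15/2b +197.368ms=1/2b
Σ=8b of 8 (152bpm 4/4) — PASS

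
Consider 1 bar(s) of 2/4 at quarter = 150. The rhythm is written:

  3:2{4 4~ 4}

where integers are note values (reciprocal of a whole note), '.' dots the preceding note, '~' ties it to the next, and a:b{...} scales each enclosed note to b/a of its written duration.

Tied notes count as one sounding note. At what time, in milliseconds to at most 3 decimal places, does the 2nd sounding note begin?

note 2 onset = 2/3b = 266.667ms

1. 0.0ms @ 0 + 266.667ms (2/3)
2. 266.667ms @ 2/3 + 533.333ms (4/3)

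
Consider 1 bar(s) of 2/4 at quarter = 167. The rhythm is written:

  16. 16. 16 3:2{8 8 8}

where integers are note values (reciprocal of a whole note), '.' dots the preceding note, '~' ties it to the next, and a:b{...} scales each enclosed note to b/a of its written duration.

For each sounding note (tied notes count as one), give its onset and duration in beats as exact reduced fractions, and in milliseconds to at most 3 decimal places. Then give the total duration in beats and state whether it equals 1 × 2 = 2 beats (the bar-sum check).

1) 0.0ms=0b +134.731ms=3/8b
2) 134.731ms=3/8b +134.731ms=3/8b
3) 269.461ms=3/4b +89.82ms=1/4b
4) 359.281ms=1b +119.76ms=1/3b
5) 479.042ms=4/3b +119.76ms=1/3b
6) 598.802ms=5/3b +119.76ms=1/3b
Σ=2b of 2 (167bpm 2/4) — PASS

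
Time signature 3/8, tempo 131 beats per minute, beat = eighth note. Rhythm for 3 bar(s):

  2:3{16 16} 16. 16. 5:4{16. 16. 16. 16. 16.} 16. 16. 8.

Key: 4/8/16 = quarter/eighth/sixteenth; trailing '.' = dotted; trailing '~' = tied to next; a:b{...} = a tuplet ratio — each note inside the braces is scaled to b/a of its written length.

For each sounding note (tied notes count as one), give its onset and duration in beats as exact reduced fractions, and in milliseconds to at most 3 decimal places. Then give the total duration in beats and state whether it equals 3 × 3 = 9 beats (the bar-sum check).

1) 0.0ms=0b +343.511ms=3/4b
2) 343.511ms=3/4b +343.511ms=3/4b
3) 687.023ms=3/2b +343.511ms=3/4b
4) 1030.534ms=9/4b +343.511ms=3/4b
5) 1374.046ms=3b +274.809ms=3/5b
6) 1648.855ms=18/5b +274.809ms=3/5b
7) 1923.664ms=21/5b +274.809ms=3/5b
8) 2198.473ms=24/5b +274.809ms=3/5b
9) 2473.282ms=27/5b +274.809ms=3/5b
10) 2748.092ms=6b +343.511ms=3/4b
11) 3091.603ms=27/4b +343.511ms=3/4b
12) 3435.115ms=15/2b +687.023ms=3/2b
Σ=9b of 9 (131bpm 3/8) — PASS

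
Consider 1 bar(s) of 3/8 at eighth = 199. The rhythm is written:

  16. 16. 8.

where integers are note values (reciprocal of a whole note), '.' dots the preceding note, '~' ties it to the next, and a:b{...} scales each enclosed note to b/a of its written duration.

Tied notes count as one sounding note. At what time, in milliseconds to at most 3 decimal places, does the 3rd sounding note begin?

1. 0.0ms @ 0 + 226.131ms (3/4)
2. 226.131ms @ 3/4 + 226.131ms (3/4)
3. 452.261ms @ 3/2 + 452.261ms (3/2)

note 3 onset = 3/2b = 452.261ms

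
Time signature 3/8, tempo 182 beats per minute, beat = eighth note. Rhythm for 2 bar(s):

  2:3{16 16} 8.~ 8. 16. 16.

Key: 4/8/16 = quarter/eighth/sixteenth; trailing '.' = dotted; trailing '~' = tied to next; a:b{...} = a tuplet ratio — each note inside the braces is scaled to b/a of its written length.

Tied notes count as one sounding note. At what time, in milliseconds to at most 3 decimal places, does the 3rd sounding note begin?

1. 0.0ms @ 0 + 247.253ms (3/4)
2. 247.253ms @ 3/4 + 247.253ms (3/4)
3. 494.505ms @ 3/2 + 989.011ms (3)
4. 1483.516ms @ 9/2 + 247.253ms (3/4)
5. 1730.769ms @ 21/4 + 247.253ms (3/4)

note 3 onset = 3/2b = 494.505ms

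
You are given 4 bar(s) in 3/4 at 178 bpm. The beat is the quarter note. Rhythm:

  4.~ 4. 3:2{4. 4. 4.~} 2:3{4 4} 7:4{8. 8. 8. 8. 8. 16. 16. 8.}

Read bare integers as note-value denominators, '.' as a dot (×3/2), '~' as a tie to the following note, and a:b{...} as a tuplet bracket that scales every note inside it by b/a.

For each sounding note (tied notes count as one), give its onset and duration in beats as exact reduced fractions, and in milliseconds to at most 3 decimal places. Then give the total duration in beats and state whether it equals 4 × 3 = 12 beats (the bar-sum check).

1) 0.0ms=0b +1011.236ms=3b
2) 1011.236ms=3b +337.079ms=1b
3) 1348.315ms=4b +337.079ms=1b
4) 1685.393ms=5b +842.697ms=5/2b
5) 2528.09ms=15/2b +505.618ms=3/2b
6) 3033.708ms=9b +144.462ms=3/7b
7) 3178.17ms=66/7b +144.462ms=3/7b
8) 3322.632ms=69/7b +144.462ms=3/7b
9) 3467.095ms=72/7b +144.462ms=3/7b
10) 3611.557ms=75/7b +144.462ms=3/7b
11) 3756.019ms=78/7b +72.231ms=3/14b
12) 3828.25ms=159/14b +72.231ms=3/14b
13) 3900.482ms=81/7b +144.462ms=3/7b
Σ=12b of 12 (178bpm 3/4) — PASS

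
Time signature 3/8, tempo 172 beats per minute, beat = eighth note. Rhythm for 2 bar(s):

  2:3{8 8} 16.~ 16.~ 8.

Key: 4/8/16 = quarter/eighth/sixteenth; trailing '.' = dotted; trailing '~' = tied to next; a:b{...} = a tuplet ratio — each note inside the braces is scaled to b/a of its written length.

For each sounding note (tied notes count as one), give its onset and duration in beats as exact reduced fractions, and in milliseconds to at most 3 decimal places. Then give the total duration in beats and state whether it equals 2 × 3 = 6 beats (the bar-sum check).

1) 0.0ms=0b +523.256ms=3/2b
2) 523.256ms=3/2b +523.256ms=3/2b
3) 1046.512ms=3b +1046.512ms=3b
Σ=6b of 6 (172bpm 3/8) — PASS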